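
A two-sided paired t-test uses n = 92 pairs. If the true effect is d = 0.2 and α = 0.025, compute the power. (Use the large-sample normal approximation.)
Power ≈ 0.37

Power calculation (paired t-test, normal approximation):
z_β = d · √n - z_{α/2}
z_β = 0.2 · √92 - 2.241
z_β = 0.2 · 9.592 - 2.241
z_β = -0.323

Power = Φ(z_β) = Φ(-0.323) ≈ 0.373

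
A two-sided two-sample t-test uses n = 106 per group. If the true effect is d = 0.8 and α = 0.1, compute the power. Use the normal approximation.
Power ≈ 1.00

Power calculation (two-sample t-test, normal approximation):
z_β = d · √(n/2) - z_{α/2}
z_β = 0.8 · √(106/2) - 1.645
z_β = 0.8 · 7.280 - 1.645
z_β = 4.179

Power = Φ(z_β) = Φ(4.179) ≈ 1.000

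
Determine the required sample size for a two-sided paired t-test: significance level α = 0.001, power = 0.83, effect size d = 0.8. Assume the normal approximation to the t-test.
n = 29 pairs

Sample size formula (paired t-test, normal approximation):
n = ((z_{α/2} + z_β) / d)²

z_{α/2} = 3.291 (for α = 0.001, two-sided)
z_β = 0.954 (for power = 0.83)
d = 0.8

n = ((3.291 + 0.954) / 0.8)²
n = (5.306)²
n ≈ 28.15
Round up to the next whole number: n = 29 pairs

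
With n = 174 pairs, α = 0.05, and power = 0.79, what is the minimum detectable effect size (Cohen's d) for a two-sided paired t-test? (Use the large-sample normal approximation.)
d ≈ 0.21

Minimum detectable effect (paired t-test, normal approximation):
d = (z_{α/2} + z_β) / √n
d = (1.960 + 0.806) / √174
d = 2.766 / 13.191
d ≈ 0.21

By Cohen's convention (0.2 small / 0.5 medium / 0.8 large): small effect.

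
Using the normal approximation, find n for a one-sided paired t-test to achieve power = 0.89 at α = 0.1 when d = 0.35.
n = 52 pairs

Sample size formula (paired t-test, normal approximation):
n = ((z_α + z_β) / d)²

z_α = 1.282 (for α = 0.1, one-sided)
z_β = 1.227 (for power = 0.89)
d = 0.35

n = ((1.282 + 1.227) / 0.35)²
n = (7.169)²
n ≈ 51.39
Round up to the next whole number: n = 52 pairs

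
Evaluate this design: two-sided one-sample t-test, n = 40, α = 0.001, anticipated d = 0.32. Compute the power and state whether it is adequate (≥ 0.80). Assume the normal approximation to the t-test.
Power ≈ 0.10; the study is underpowered (power < 0.80)

Power calculation (one-sample t-test, normal approximation):
z_β = d · √n - z_{α/2}
z_β = 0.32 · √40 - 3.291
z_β = 0.32 · 6.325 - 3.291
z_β = -1.267

Power = Φ(z_β) = Φ(-1.267) ≈ 0.103

Effect size d = 0.32 is small by Cohen's convention (0.2/0.5/0.8).

Threshold: power ≥ 0.80 is conventionally adequate.
Power ≈ 0.10 → the study is underpowered (power < 0.80).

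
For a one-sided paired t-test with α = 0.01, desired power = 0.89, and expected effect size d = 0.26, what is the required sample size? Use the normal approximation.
n = 187 pairs

Sample size formula (paired t-test, normal approximation):
n = ((z_α + z_β) / d)²

z_α = 2.326 (for α = 0.01, one-sided)
z_β = 1.227 (for power = 0.89)
d = 0.26

n = ((2.326 + 1.227) / 0.26)²
n = (13.665)²
n ≈ 186.73
Round up to the next whole number: n = 187 pairs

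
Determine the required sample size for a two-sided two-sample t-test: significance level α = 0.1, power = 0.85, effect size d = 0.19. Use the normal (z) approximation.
n = 399 per group

Sample size formula (two-sample t-test, normal approximation):
n = 2 · ((z_{α/2} + z_β) / d)²

z_{α/2} = 1.645 (for α = 0.1, two-sided)
z_β = 1.036 (for power = 0.85)
d = 0.19

n = 2 · ((1.645 + 1.036) / 0.19)²
n = 2 · (14.111)²
n ≈ 398.24
Round up to the next whole number: n = 399 per group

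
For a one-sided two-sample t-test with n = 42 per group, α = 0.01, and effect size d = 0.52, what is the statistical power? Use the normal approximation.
Power ≈ 0.52

Power calculation (two-sample t-test, normal approximation):
z_β = d · √(n/2) - z_α
z_β = 0.52 · √(42/2) - 2.326
z_β = 0.52 · 4.583 - 2.326
z_β = 0.057

Power = Φ(z_β) = Φ(0.057) ≈ 0.523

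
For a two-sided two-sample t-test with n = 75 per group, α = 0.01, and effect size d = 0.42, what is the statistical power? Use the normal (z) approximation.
Power ≈ 0.50

Power calculation (two-sample t-test, normal approximation):
z_β = d · √(n/2) - z_{α/2}
z_β = 0.42 · √(75/2) - 2.576
z_β = 0.42 · 6.124 - 2.576
z_β = -0.004

Power = Φ(z_β) = Φ(-0.004) ≈ 0.498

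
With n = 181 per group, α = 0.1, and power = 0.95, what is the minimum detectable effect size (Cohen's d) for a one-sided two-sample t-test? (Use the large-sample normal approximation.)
d ≈ 0.31

Minimum detectable effect (two-sample t-test, normal approximation):
d = (z_α + z_β) / √(n/2)
d = (1.282 + 1.645) / √(181/2)
d = 2.926 / 9.513
d ≈ 0.31

By Cohen's convention (0.2 small / 0.5 medium / 0.8 large): small effect.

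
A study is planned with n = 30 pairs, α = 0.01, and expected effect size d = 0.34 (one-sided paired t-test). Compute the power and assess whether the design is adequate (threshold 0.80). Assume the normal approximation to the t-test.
Power ≈ 0.32; the study is underpowered (power < 0.80)

Power calculation (paired t-test, normal approximation):
z_β = d · √n - z_α
z_β = 0.34 · √30 - 2.326
z_β = 0.34 · 5.477 - 2.326
z_β = -0.464

Power = Φ(z_β) = Φ(-0.464) ≈ 0.321

Effect size d = 0.34 is small by Cohen's convention (0.2/0.5/0.8).

Threshold: power ≥ 0.80 is conventionally adequate.
Power ≈ 0.32 → the study is underpowered (power < 0.80).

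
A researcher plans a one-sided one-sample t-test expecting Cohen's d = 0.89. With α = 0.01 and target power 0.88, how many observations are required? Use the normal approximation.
n = 16

Sample size formula (one-sample t-test, normal approximation):
n = ((z_α + z_β) / d)²

z_α = 2.326 (for α = 0.01, one-sided)
z_β = 1.175 (for power = 0.88)
d = 0.89

n = ((2.326 + 1.175) / 0.89)²
n = (3.934)²
n ≈ 15.48
Round up to the next whole number: n = 16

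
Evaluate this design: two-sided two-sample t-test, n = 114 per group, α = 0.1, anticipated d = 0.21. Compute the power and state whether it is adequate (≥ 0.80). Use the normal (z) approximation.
Power ≈ 0.48; the study is underpowered (power < 0.80)

Power calculation (two-sample t-test, normal approximation):
z_β = d · √(n/2) - z_{α/2}
z_β = 0.21 · √(114/2) - 1.645
z_β = 0.21 · 7.550 - 1.645
z_β = -0.059

Power = Φ(z_β) = Φ(-0.059) ≈ 0.476

Effect size d = 0.21 is small by Cohen's convention (0.2/0.5/0.8).

Threshold: power ≥ 0.80 is conventionally adequate.
Power ≈ 0.48 → the study is underpowered (power < 0.80).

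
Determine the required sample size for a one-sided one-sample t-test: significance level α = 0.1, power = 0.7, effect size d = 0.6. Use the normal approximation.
n = 10

Sample size formula (one-sample t-test, normal approximation):
n = ((z_α + z_β) / d)²

z_α = 1.282 (for α = 0.1, one-sided)
z_β = 0.524 (for power = 0.7)
d = 0.6

n = ((1.282 + 0.524) / 0.6)²
n = (3.010)²
n ≈ 9.06
Round up to the next whole number: n = 10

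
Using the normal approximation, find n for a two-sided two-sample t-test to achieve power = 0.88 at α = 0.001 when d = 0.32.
n = 390 per group

Sample size formula (two-sample t-test, normal approximation):
n = 2 · ((z_{α/2} + z_β) / d)²

z_{α/2} = 3.291 (for α = 0.001, two-sided)
z_β = 1.175 (for power = 0.88)
d = 0.32

n = 2 · ((3.291 + 1.175) / 0.32)²
n = 2 · (13.956)²
n ≈ 389.54
Round up to the next whole number: n = 390 per group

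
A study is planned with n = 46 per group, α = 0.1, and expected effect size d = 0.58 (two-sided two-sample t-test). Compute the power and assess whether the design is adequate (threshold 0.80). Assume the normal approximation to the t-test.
Power ≈ 0.87; the study is adequately powered (power ≥ 0.80)

Power calculation (two-sample t-test, normal approximation):
z_β = d · √(n/2) - z_{α/2}
z_β = 0.58 · √(46/2) - 1.645
z_β = 0.58 · 4.796 - 1.645
z_β = 1.137

Power = Φ(z_β) = Φ(1.137) ≈ 0.872

Effect size d = 0.58 is medium by Cohen's convention (0.2/0.5/0.8).

Threshold: power ≥ 0.80 is conventionally adequate.
Power ≈ 0.87 → the study is adequately powered (power ≥ 0.80).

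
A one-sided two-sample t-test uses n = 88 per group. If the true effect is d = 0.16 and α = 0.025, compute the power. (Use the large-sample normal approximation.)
Power ≈ 0.18

Power calculation (two-sample t-test, normal approximation):
z_β = d · √(n/2) - z_α
z_β = 0.16 · √(88/2) - 1.960
z_β = 0.16 · 6.633 - 1.960
z_β = -0.899

Power = Φ(z_β) = Φ(-0.899) ≈ 0.184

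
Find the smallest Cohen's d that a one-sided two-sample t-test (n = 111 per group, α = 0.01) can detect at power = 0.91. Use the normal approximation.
d ≈ 0.49

Minimum detectable effect (two-sample t-test, normal approximation):
d = (z_α + z_β) / √(n/2)
d = (2.326 + 1.341) / √(111/2)
d = 3.667 / 7.450
d ≈ 0.49

By Cohen's convention (0.2 small / 0.5 medium / 0.8 large): small effect.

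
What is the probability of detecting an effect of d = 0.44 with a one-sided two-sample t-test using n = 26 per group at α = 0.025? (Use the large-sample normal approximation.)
Power ≈ 0.35

Power calculation (two-sample t-test, normal approximation):
z_β = d · √(n/2) - z_α
z_β = 0.44 · √(26/2) - 1.960
z_β = 0.44 · 3.606 - 1.960
z_β = -0.374

Power = Φ(z_β) = Φ(-0.374) ≈ 0.354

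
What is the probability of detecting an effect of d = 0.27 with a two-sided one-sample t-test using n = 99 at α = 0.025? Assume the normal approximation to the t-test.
Power ≈ 0.67

Power calculation (one-sample t-test, normal approximation):
z_β = d · √n - z_{α/2}
z_β = 0.27 · √99 - 2.241
z_β = 0.27 · 9.950 - 2.241
z_β = 0.445

Power = Φ(z_β) = Φ(0.445) ≈ 0.672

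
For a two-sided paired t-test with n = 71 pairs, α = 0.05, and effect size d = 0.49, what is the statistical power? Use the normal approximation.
Power ≈ 0.98

Power calculation (paired t-test, normal approximation):
z_β = d · √n - z_{α/2}
z_β = 0.49 · √71 - 1.960
z_β = 0.49 · 8.426 - 1.960
z_β = 2.169

Power = Φ(z_β) = Φ(2.169) ≈ 0.985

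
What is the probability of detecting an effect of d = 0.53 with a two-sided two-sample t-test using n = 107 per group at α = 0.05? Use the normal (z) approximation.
Power ≈ 0.97

Power calculation (two-sample t-test, normal approximation):
z_β = d · √(n/2) - z_{α/2}
z_β = 0.53 · √(107/2) - 1.960
z_β = 0.53 · 7.314 - 1.960
z_β = 1.917

Power = Φ(z_β) = Φ(1.917) ≈ 0.972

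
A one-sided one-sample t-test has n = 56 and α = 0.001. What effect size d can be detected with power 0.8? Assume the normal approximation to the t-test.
d ≈ 0.53

Minimum detectable effect (one-sample t-test, normal approximation):
d = (z_α + z_β) / √n
d = (3.090 + 0.842) / √56
d = 3.932 / 7.483
d ≈ 0.53

By Cohen's convention (0.2 small / 0.5 medium / 0.8 large): medium effect.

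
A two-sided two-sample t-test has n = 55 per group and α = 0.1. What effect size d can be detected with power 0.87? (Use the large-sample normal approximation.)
d ≈ 0.53

Minimum detectable effect (two-sample t-test, normal approximation):
d = (z_{α/2} + z_β) / √(n/2)
d = (1.645 + 1.126) / √(55/2)
d = 2.771 / 5.244
d ≈ 0.53

By Cohen's convention (0.2 small / 0.5 medium / 0.8 large): medium effect.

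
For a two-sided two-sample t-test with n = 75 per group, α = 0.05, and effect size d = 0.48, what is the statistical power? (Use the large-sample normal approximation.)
Power ≈ 0.84

Power calculation (two-sample t-test, normal approximation):
z_β = d · √(n/2) - z_{α/2}
z_β = 0.48 · √(75/2) - 1.960
z_β = 0.48 · 6.124 - 1.960
z_β = 0.979

Power = Φ(z_β) = Φ(0.979) ≈ 0.836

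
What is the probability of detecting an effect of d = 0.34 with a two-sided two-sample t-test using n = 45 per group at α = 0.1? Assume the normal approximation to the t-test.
Power ≈ 0.49

Power calculation (two-sample t-test, normal approximation):
z_β = d · √(n/2) - z_{α/2}
z_β = 0.34 · √(45/2) - 1.645
z_β = 0.34 · 4.743 - 1.645
z_β = -0.032

Power = Φ(z_β) = Φ(-0.032) ≈ 0.487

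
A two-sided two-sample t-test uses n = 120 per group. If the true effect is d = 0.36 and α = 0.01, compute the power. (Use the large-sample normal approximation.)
Power ≈ 0.58

Power calculation (two-sample t-test, normal approximation):
z_β = d · √(n/2) - z_{α/2}
z_β = 0.36 · √(120/2) - 2.576
z_β = 0.36 · 7.746 - 2.576
z_β = 0.213

Power = Φ(z_β) = Φ(0.213) ≈ 0.584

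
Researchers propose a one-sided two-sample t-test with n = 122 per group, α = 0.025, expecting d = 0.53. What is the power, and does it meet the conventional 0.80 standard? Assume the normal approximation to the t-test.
Power ≈ 0.99; the study is adequately powered (power ≥ 0.80)

Power calculation (two-sample t-test, normal approximation):
z_β = d · √(n/2) - z_α
z_β = 0.53 · √(122/2) - 1.960
z_β = 0.53 · 7.810 - 1.960
z_β = 2.179

Power = Φ(z_β) = Φ(2.179) ≈ 0.985

Effect size d = 0.53 is medium by Cohen's convention (0.2/0.5/0.8).

Threshold: power ≥ 0.80 is conventionally adequate.
Power ≈ 0.99 → the study is adequately powered (power ≥ 0.80).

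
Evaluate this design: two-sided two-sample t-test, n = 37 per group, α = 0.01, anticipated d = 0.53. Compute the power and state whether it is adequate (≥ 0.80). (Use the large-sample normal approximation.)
Power ≈ 0.38; the study is underpowered (power < 0.80)

Power calculation (two-sample t-test, normal approximation):
z_β = d · √(n/2) - z_{α/2}
z_β = 0.53 · √(37/2) - 2.576
z_β = 0.53 · 4.301 - 2.576
z_β = -0.296

Power = Φ(z_β) = Φ(-0.296) ≈ 0.384

Effect size d = 0.53 is medium by Cohen's convention (0.2/0.5/0.8).

Threshold: power ≥ 0.80 is conventionally adequate.
Power ≈ 0.38 → the study is underpowered (power < 0.80).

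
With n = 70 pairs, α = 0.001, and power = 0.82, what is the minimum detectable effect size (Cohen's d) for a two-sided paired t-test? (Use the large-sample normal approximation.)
d ≈ 0.50

Minimum detectable effect (paired t-test, normal approximation):
d = (z_{α/2} + z_β) / √n
d = (3.291 + 0.915) / √70
d = 4.206 / 8.367
d ≈ 0.50

By Cohen's convention (0.2 small / 0.5 medium / 0.8 large): medium effect.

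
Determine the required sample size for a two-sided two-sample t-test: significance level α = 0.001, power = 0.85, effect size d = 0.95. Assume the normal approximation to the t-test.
n = 42 per group

Sample size formula (two-sample t-test, normal approximation):
n = 2 · ((z_{α/2} + z_β) / d)²

z_{α/2} = 3.291 (for α = 0.001, two-sided)
z_β = 1.036 (for power = 0.85)
d = 0.95

n = 2 · ((3.291 + 1.036) / 0.95)²
n = 2 · (4.555)²
n ≈ 41.50
Round up to the next whole number: n = 42 per group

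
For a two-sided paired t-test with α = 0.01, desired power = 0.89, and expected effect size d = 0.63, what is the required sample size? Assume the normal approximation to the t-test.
n = 37 pairs

Sample size formula (paired t-test, normal approximation):
n = ((z_{α/2} + z_β) / d)²

z_{α/2} = 2.576 (for α = 0.01, two-sided)
z_β = 1.227 (for power = 0.89)
d = 0.63

n = ((2.576 + 1.227) / 0.63)²
n = (6.037)²
n ≈ 36.45
Round up to the next whole number: n = 37 pairs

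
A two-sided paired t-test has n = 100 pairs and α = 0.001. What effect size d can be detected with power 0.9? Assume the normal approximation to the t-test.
d ≈ 0.46

Minimum detectable effect (paired t-test, normal approximation):
d = (z_{α/2} + z_β) / √n
d = (3.291 + 1.282) / √100
d = 4.572 / 10.000
d ≈ 0.46

By Cohen's convention (0.2 small / 0.5 medium / 0.8 large): small effect.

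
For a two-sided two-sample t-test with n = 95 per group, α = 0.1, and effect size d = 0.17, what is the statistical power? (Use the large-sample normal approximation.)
Power ≈ 0.32

Power calculation (two-sample t-test, normal approximation):
z_β = d · √(n/2) - z_{α/2}
z_β = 0.17 · √(95/2) - 1.645
z_β = 0.17 · 6.892 - 1.645
z_β = -0.473

Power = Φ(z_β) = Φ(-0.473) ≈ 0.318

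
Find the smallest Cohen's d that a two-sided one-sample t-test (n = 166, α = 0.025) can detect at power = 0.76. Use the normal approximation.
d ≈ 0.23

Minimum detectable effect (one-sample t-test, normal approximation):
d = (z_{α/2} + z_β) / √n
d = (2.241 + 0.706) / √166
d = 2.948 / 12.884
d ≈ 0.23

By Cohen's convention (0.2 small / 0.5 medium / 0.8 large): small effect.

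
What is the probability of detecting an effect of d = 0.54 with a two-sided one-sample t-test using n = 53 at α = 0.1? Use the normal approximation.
Power ≈ 0.99

Power calculation (one-sample t-test, normal approximation):
z_β = d · √n - z_{α/2}
z_β = 0.54 · √53 - 1.645
z_β = 0.54 · 7.280 - 1.645
z_β = 2.286

Power = Φ(z_β) = Φ(2.286) ≈ 0.989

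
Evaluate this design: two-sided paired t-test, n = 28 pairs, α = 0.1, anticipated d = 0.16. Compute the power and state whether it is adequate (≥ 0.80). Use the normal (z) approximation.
Power ≈ 0.21; the study is underpowered (power < 0.80)

Power calculation (paired t-test, normal approximation):
z_β = d · √n - z_{α/2}
z_β = 0.16 · √28 - 1.645
z_β = 0.16 · 5.292 - 1.645
z_β = -0.798

Power = Φ(z_β) = Φ(-0.798) ≈ 0.212

Effect size d = 0.16 is very small by Cohen's convention (0.2/0.5/0.8).

Threshold: power ≥ 0.80 is conventionally adequate.
Power ≈ 0.21 → the study is underpowered (power < 0.80).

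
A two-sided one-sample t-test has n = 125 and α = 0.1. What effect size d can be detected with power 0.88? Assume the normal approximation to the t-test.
d ≈ 0.25

Minimum detectable effect (one-sample t-test, normal approximation):
d = (z_{α/2} + z_β) / √n
d = (1.645 + 1.175) / √125
d = 2.820 / 11.180
d ≈ 0.25

By Cohen's convention (0.2 small / 0.5 medium / 0.8 large): small effect.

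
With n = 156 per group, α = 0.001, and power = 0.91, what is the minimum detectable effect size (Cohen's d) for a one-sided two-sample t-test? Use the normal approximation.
d ≈ 0.50

Minimum detectable effect (two-sample t-test, normal approximation):
d = (z_α + z_β) / √(n/2)
d = (3.090 + 1.341) / √(156/2)
d = 4.431 / 8.832
d ≈ 0.50

By Cohen's convention (0.2 small / 0.5 medium / 0.8 large): medium effect.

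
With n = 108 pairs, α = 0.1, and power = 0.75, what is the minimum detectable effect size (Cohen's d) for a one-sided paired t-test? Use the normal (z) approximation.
d ≈ 0.19

Minimum detectable effect (paired t-test, normal approximation):
d = (z_α + z_β) / √n
d = (1.282 + 0.674) / √108
d = 1.956 / 10.392
d ≈ 0.19

By Cohen's convention (0.2 small / 0.5 medium / 0.8 large): very small effect.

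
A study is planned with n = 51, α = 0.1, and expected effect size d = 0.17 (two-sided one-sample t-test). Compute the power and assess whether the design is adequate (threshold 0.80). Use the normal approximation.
Power ≈ 0.33; the study is underpowered (power < 0.80)

Power calculation (one-sample t-test, normal approximation):
z_β = d · √n - z_{α/2}
z_β = 0.17 · √51 - 1.645
z_β = 0.17 · 7.141 - 1.645
z_β = -0.431

Power = Φ(z_β) = Φ(-0.431) ≈ 0.333

Effect size d = 0.17 is very small by Cohen's convention (0.2/0.5/0.8).

Threshold: power ≥ 0.80 is conventionally adequate.
Power ≈ 0.33 → the study is underpowered (power < 0.80).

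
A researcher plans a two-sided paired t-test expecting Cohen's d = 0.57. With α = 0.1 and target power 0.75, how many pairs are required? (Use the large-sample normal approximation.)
n = 17 pairs

Sample size formula (paired t-test, normal approximation):
n = ((z_{α/2} + z_β) / d)²

z_{α/2} = 1.645 (for α = 0.1, two-sided)
z_β = 0.674 (for power = 0.75)
d = 0.57

n = ((1.645 + 0.674) / 0.57)²
n = (4.068)²
n ≈ 16.55
Round up to the next whole number: n = 17 pairs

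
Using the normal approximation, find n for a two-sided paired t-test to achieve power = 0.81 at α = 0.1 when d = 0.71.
n = 13 pairs

Sample size formula (paired t-test, normal approximation):
n = ((z_{α/2} + z_β) / d)²

z_{α/2} = 1.645 (for α = 0.1, two-sided)
z_β = 0.878 (for power = 0.81)
d = 0.71

n = ((1.645 + 0.878) / 0.71)²
n = (3.554)²
n ≈ 12.63
Round up to the next whole number: n = 13 pairs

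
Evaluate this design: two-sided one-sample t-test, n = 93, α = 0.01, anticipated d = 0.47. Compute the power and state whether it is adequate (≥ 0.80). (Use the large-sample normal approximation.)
Power ≈ 0.97; the study is adequately powered (power ≥ 0.80)

Power calculation (one-sample t-test, normal approximation):
z_β = d · √n - z_{α/2}
z_β = 0.47 · √93 - 2.576
z_β = 0.47 · 9.644 - 2.576
z_β = 1.957

Power = Φ(z_β) = Φ(1.957) ≈ 0.975

Effect size d = 0.47 is small by Cohen's convention (0.2/0.5/0.8).

Threshold: power ≥ 0.80 is conventionally adequate.
Power ≈ 0.97 → the study is adequately powered (power ≥ 0.80).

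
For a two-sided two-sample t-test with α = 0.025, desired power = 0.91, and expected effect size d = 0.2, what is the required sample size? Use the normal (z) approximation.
n = 642 per group

Sample size formula (two-sample t-test, normal approximation):
n = 2 · ((z_{α/2} + z_β) / d)²

z_{α/2} = 2.241 (for α = 0.025, two-sided)
z_β = 1.341 (for power = 0.91)
d = 0.2

n = 2 · ((2.241 + 1.341) / 0.2)²
n = 2 · (17.910)²
n ≈ 641.54
Round up to the next whole number: n = 642 per group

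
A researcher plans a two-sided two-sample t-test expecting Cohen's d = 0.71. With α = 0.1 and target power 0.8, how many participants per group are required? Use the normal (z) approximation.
n = 25 per group

Sample size formula (two-sample t-test, normal approximation):
n = 2 · ((z_{α/2} + z_β) / d)²

z_{α/2} = 1.645 (for α = 0.1, two-sided)
z_β = 0.842 (for power = 0.8)
d = 0.71

n = 2 · ((1.645 + 0.842) / 0.71)²
n = 2 · (3.503)²
n ≈ 24.54
Round up to the next whole number: n = 25 per group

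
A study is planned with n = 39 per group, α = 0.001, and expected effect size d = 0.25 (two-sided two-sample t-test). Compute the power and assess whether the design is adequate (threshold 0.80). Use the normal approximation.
Power ≈ 0.01; the study is underpowered (power < 0.80)

Power calculation (two-sample t-test, normal approximation):
z_β = d · √(n/2) - z_{α/2}
z_β = 0.25 · √(39/2) - 3.291
z_β = 0.25 · 4.416 - 3.291
z_β = -2.187

Power = Φ(z_β) = Φ(-2.187) ≈ 0.014

Effect size d = 0.25 is small by Cohen's convention (0.2/0.5/0.8).

Threshold: power ≥ 0.80 is conventionally adequate.
Power ≈ 0.01 → the study is underpowered (power < 0.80).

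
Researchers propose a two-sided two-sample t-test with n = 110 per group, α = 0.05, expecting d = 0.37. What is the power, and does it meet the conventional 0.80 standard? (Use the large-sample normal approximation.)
Power ≈ 0.78; the study is underpowered (power < 0.80)

Power calculation (two-sample t-test, normal approximation):
z_β = d · √(n/2) - z_{α/2}
z_β = 0.37 · √(110/2) - 1.960
z_β = 0.37 · 7.416 - 1.960
z_β = 0.784

Power = Φ(z_β) = Φ(0.784) ≈ 0.783

Effect size d = 0.37 is small by Cohen's convention (0.2/0.5/0.8).

Threshold: power ≥ 0.80 is conventionally adequate.
Power ≈ 0.78 → the study is underpowered (power < 0.80).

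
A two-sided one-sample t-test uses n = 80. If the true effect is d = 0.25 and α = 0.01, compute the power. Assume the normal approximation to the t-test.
Power ≈ 0.37

Power calculation (one-sample t-test, normal approximation):
z_β = d · √n - z_{α/2}
z_β = 0.25 · √80 - 2.576
z_β = 0.25 · 8.944 - 2.576
z_β = -0.340

Power = Φ(z_β) = Φ(-0.340) ≈ 0.367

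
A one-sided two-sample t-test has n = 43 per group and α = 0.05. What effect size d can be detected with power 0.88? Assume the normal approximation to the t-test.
d ≈ 0.61

Minimum detectable effect (two-sample t-test, normal approximation):
d = (z_α + z_β) / √(n/2)
d = (1.645 + 1.175) / √(43/2)
d = 2.820 / 4.637
d ≈ 0.61

By Cohen's convention (0.2 small / 0.5 medium / 0.8 large): medium effect.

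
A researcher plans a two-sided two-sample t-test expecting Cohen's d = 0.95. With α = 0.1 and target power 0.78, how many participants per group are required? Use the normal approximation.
n = 13 per group

Sample size formula (two-sample t-test, normal approximation):
n = 2 · ((z_{α/2} + z_β) / d)²

z_{α/2} = 1.645 (for α = 0.1, two-sided)
z_β = 0.772 (for power = 0.78)
d = 0.95

n = 2 · ((1.645 + 0.772) / 0.95)²
n = 2 · (2.544)²
n ≈ 12.94
Round up to the next whole number: n = 13 per group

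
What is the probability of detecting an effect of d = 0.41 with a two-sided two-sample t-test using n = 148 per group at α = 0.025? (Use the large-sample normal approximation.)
Power ≈ 0.90

Power calculation (two-sample t-test, normal approximation):
z_β = d · √(n/2) - z_{α/2}
z_β = 0.41 · √(148/2) - 2.241
z_β = 0.41 · 8.602 - 2.241
z_β = 1.286

Power = Φ(z_β) = Φ(1.286) ≈ 0.901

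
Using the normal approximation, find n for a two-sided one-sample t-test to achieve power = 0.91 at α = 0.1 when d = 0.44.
n = 47

Sample size formula (one-sample t-test, normal approximation):
n = ((z_{α/2} + z_β) / d)²

z_{α/2} = 1.645 (for α = 0.1, two-sided)
z_β = 1.341 (for power = 0.91)
d = 0.44

n = ((1.645 + 1.341) / 0.44)²
n = (6.786)²
n ≈ 46.05
Round up to the next whole number: n = 47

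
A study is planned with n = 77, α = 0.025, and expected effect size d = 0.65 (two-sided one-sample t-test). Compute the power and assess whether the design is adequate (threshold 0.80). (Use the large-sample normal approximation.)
Power ≈ 1.00; the study is adequately powered (power ≥ 0.80)

Power calculation (one-sample t-test, normal approximation):
z_β = d · √n - z_{α/2}
z_β = 0.65 · √77 - 2.241
z_β = 0.65 · 8.775 - 2.241
z_β = 3.462

Power = Φ(z_β) = Φ(3.462) ≈ 1.000

Effect size d = 0.65 is medium by Cohen's convention (0.2/0.5/0.8).

Threshold: power ≥ 0.80 is conventionally adequate.
Power ≈ 1.00 → the study is adequately powered (power ≥ 0.80).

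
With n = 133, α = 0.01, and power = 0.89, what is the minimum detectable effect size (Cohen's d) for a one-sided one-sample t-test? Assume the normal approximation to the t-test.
d ≈ 0.31

Minimum detectable effect (one-sample t-test, normal approximation):
d = (z_α + z_β) / √n
d = (2.326 + 1.227) / √133
d = 3.553 / 11.533
d ≈ 0.31

By Cohen's convention (0.2 small / 0.5 medium / 0.8 large): small effect.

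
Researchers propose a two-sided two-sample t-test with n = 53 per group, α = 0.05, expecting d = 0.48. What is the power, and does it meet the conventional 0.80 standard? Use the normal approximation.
Power ≈ 0.70; the study is underpowered (power < 0.80)

Power calculation (two-sample t-test, normal approximation):
z_β = d · √(n/2) - z_{α/2}
z_β = 0.48 · √(53/2) - 1.960
z_β = 0.48 · 5.148 - 1.960
z_β = 0.511

Power = Φ(z_β) = Φ(0.511) ≈ 0.695

Effect size d = 0.48 is small by Cohen's convention (0.2/0.5/0.8).

Threshold: power ≥ 0.80 is conventionally adequate.
Power ≈ 0.70 → the study is underpowered (power < 0.80).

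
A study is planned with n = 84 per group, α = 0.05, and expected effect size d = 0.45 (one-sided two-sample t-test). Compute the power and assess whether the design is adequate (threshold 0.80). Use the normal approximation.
Power ≈ 0.90; the study is adequately powered (power ≥ 0.80)

Power calculation (two-sample t-test, normal approximation):
z_β = d · √(n/2) - z_α
z_β = 0.45 · √(84/2) - 1.645
z_β = 0.45 · 6.481 - 1.645
z_β = 1.271

Power = Φ(z_β) = Φ(1.271) ≈ 0.898

Effect size d = 0.45 is small by Cohen's convention (0.2/0.5/0.8).

Threshold: power ≥ 0.80 is conventionally adequate.
Power ≈ 0.90 → the study is adequately powered (power ≥ 0.80).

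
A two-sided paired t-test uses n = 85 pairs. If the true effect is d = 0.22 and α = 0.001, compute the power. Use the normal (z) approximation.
Power ≈ 0.10

Power calculation (paired t-test, normal approximation):
z_β = d · √n - z_{α/2}
z_β = 0.22 · √85 - 3.291
z_β = 0.22 · 9.220 - 3.291
z_β = -1.262

Power = Φ(z_β) = Φ(-1.262) ≈ 0.103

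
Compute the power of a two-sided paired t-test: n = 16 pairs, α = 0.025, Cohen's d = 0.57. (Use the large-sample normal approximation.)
Power ≈ 0.52

Power calculation (paired t-test, normal approximation):
z_β = d · √n - z_{α/2}
z_β = 0.57 · √16 - 2.241
z_β = 0.57 · 4.000 - 2.241
z_β = 0.039

Power = Φ(z_β) = Φ(0.039) ≈ 0.515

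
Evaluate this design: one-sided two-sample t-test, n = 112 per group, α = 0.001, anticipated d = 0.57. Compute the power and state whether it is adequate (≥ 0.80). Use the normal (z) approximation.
Power ≈ 0.88; the study is adequately powered (power ≥ 0.80)

Power calculation (two-sample t-test, normal approximation):
z_β = d · √(n/2) - z_α
z_β = 0.57 · √(112/2) - 3.090
z_β = 0.57 · 7.483 - 3.090
z_β = 1.175

Power = Φ(z_β) = Φ(1.175) ≈ 0.880

Effect size d = 0.57 is medium by Cohen's convention (0.2/0.5/0.8).

Threshold: power ≥ 0.80 is conventionally adequate.
Power ≈ 0.88 → the study is adequately powered (power ≥ 0.80).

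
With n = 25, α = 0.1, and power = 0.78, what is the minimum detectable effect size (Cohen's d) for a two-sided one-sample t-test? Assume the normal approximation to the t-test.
d ≈ 0.48

Minimum detectable effect (one-sample t-test, normal approximation):
d = (z_{α/2} + z_β) / √n
d = (1.645 + 0.772) / √25
d = 2.417 / 5.000
d ≈ 0.48

By Cohen's convention (0.2 small / 0.5 medium / 0.8 large): small effect.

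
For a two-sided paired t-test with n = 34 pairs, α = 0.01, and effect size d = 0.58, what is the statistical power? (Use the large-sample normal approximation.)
Power ≈ 0.79

Power calculation (paired t-test, normal approximation):
z_β = d · √n - z_{α/2}
z_β = 0.58 · √34 - 2.576
z_β = 0.58 · 5.831 - 2.576
z_β = 0.806

Power = Φ(z_β) = Φ(0.806) ≈ 0.790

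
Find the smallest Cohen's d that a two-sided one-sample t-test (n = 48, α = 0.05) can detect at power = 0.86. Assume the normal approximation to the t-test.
d ≈ 0.44

Minimum detectable effect (one-sample t-test, normal approximation):
d = (z_{α/2} + z_β) / √n
d = (1.960 + 1.080) / √48
d = 3.040 / 6.928
d ≈ 0.44

By Cohen's convention (0.2 small / 0.5 medium / 0.8 large): small effect.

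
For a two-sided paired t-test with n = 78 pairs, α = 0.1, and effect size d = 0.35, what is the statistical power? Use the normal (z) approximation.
Power ≈ 0.93

Power calculation (paired t-test, normal approximation):
z_β = d · √n - z_{α/2}
z_β = 0.35 · √78 - 1.645
z_β = 0.35 · 8.832 - 1.645
z_β = 1.446

Power = Φ(z_β) = Φ(1.446) ≈ 0.926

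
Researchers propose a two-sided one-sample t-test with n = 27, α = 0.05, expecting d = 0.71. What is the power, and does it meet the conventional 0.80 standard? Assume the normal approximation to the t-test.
Power ≈ 0.96; the study is adequately powered (power ≥ 0.80)

Power calculation (one-sample t-test, normal approximation):
z_β = d · √n - z_{α/2}
z_β = 0.71 · √27 - 1.960
z_β = 0.71 · 5.196 - 1.960
z_β = 1.729

Power = Φ(z_β) = Φ(1.729) ≈ 0.958

Effect size d = 0.71 is medium by Cohen's convention (0.2/0.5/0.8).

Threshold: power ≥ 0.80 is conventionally adequate.
Power ≈ 0.96 → the study is adequately powered (power ≥ 0.80).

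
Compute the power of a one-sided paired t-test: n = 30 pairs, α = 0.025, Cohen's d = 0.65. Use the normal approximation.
Power ≈ 0.95

Power calculation (paired t-test, normal approximation):
z_β = d · √n - z_α
z_β = 0.65 · √30 - 1.960
z_β = 0.65 · 5.477 - 1.960
z_β = 1.600

Power = Φ(z_β) = Φ(1.600) ≈ 0.945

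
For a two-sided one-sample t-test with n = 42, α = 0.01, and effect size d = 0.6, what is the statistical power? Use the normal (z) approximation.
Power ≈ 0.91

Power calculation (one-sample t-test, normal approximation):
z_β = d · √n - z_{α/2}
z_β = 0.6 · √42 - 2.576
z_β = 0.6 · 6.481 - 2.576
z_β = 1.313

Power = Φ(z_β) = Φ(1.313) ≈ 0.905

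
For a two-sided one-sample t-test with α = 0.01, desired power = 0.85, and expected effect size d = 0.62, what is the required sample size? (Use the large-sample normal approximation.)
n = 34

Sample size formula (one-sample t-test, normal approximation):
n = ((z_{α/2} + z_β) / d)²

z_{α/2} = 2.576 (for α = 0.01, two-sided)
z_β = 1.036 (for power = 0.85)
d = 0.62

n = ((2.576 + 1.036) / 0.62)²
n = (5.826)²
n ≈ 33.94
Round up to the next whole number: n = 34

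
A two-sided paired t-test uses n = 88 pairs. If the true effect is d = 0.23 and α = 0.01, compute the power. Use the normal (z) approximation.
Power ≈ 0.34

Power calculation (paired t-test, normal approximation):
z_β = d · √n - z_{α/2}
z_β = 0.23 · √88 - 2.576
z_β = 0.23 · 9.381 - 2.576
z_β = -0.418

Power = Φ(z_β) = Φ(-0.418) ≈ 0.338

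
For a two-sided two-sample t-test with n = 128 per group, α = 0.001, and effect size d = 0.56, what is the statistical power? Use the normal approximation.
Power ≈ 0.88

Power calculation (two-sample t-test, normal approximation):
z_β = d · √(n/2) - z_{α/2}
z_β = 0.56 · √(128/2) - 3.291
z_β = 0.56 · 8.000 - 3.291
z_β = 1.189

Power = Φ(z_β) = Φ(1.189) ≈ 0.883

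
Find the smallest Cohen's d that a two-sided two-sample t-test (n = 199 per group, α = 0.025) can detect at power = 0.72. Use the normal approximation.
d ≈ 0.28

Minimum detectable effect (two-sample t-test, normal approximation):
d = (z_{α/2} + z_β) / √(n/2)
d = (2.241 + 0.583) / √(199/2)
d = 2.824 / 9.975
d ≈ 0.28

By Cohen's convention (0.2 small / 0.5 medium / 0.8 large): small effect.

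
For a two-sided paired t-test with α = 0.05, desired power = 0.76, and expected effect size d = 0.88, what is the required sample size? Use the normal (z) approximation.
n = 10 pairs

Sample size formula (paired t-test, normal approximation):
n = ((z_{α/2} + z_β) / d)²

z_{α/2} = 1.960 (for α = 0.05, two-sided)
z_β = 0.706 (for power = 0.76)
d = 0.88

n = ((1.960 + 0.706) / 0.88)²
n = (3.030)²
n ≈ 9.18
Round up to the next whole number: n = 10 pairs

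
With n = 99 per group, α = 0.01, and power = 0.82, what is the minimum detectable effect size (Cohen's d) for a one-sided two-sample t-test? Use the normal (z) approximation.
d ≈ 0.46

Minimum detectable effect (two-sample t-test, normal approximation):
d = (z_α + z_β) / √(n/2)
d = (2.326 + 0.915) / √(99/2)
d = 3.242 / 7.036
d ≈ 0.46

By Cohen's convention (0.2 small / 0.5 medium / 0.8 large): small effect.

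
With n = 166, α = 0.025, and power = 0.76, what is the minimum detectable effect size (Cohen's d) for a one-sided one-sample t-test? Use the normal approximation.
d ≈ 0.21

Minimum detectable effect (one-sample t-test, normal approximation):
d = (z_α + z_β) / √n
d = (1.960 + 0.706) / √166
d = 2.666 / 12.884
d ≈ 0.21

By Cohen's convention (0.2 small / 0.5 medium / 0.8 large): small effect.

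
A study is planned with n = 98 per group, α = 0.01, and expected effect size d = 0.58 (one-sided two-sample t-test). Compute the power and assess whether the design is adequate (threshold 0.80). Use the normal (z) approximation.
Power ≈ 0.96; the study is adequately powered (power ≥ 0.80)

Power calculation (two-sample t-test, normal approximation):
z_β = d · √(n/2) - z_α
z_β = 0.58 · √(98/2) - 2.326
z_β = 0.58 · 7.000 - 2.326
z_β = 1.734

Power = Φ(z_β) = Φ(1.734) ≈ 0.959

Effect size d = 0.58 is medium by Cohen's convention (0.2/0.5/0.8).

Threshold: power ≥ 0.80 is conventionally adequate.
Power ≈ 0.96 → the study is adequately powered (power ≥ 0.80).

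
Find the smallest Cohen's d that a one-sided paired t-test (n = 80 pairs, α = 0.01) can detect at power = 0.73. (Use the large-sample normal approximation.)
d ≈ 0.33

Minimum detectable effect (paired t-test, normal approximation):
d = (z_α + z_β) / √n
d = (2.326 + 0.613) / √80
d = 2.939 / 8.944
d ≈ 0.33

By Cohen's convention (0.2 small / 0.5 medium / 0.8 large): small effect.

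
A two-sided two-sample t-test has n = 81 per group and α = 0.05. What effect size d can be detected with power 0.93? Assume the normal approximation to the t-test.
d ≈ 0.54

Minimum detectable effect (two-sample t-test, normal approximation):
d = (z_{α/2} + z_β) / √(n/2)
d = (1.960 + 1.476) / √(81/2)
d = 3.436 / 6.364
d ≈ 0.54

By Cohen's convention (0.2 small / 0.5 medium / 0.8 large): medium effect.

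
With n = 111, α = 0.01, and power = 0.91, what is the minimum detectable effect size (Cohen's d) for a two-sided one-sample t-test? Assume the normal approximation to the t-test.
d ≈ 0.37

Minimum detectable effect (one-sample t-test, normal approximation):
d = (z_{α/2} + z_β) / √n
d = (2.576 + 1.341) / √111
d = 3.917 / 10.536
d ≈ 0.37

By Cohen's convention (0.2 small / 0.5 medium / 0.8 large): small effect.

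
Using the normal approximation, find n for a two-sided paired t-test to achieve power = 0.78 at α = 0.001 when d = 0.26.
n = 245 pairs

Sample size formula (paired t-test, normal approximation):
n = ((z_{α/2} + z_β) / d)²

z_{α/2} = 3.291 (for α = 0.001, two-sided)
z_β = 0.772 (for power = 0.78)
d = 0.26

n = ((3.291 + 0.772) / 0.26)²
n = (15.627)²
n ≈ 244.20
Round up to the next whole number: n = 245 pairs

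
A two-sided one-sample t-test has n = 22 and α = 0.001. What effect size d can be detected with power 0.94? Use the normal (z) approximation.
d ≈ 1.03

Minimum detectable effect (one-sample t-test, normal approximation):
d = (z_{α/2} + z_β) / √n
d = (3.291 + 1.555) / √22
d = 4.845 / 4.690
d ≈ 1.03

By Cohen's convention (0.2 small / 0.5 medium / 0.8 large): large effect.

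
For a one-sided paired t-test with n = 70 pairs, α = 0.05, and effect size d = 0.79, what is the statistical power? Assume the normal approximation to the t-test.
Power ≈ 1.00

Power calculation (paired t-test, normal approximation):
z_β = d · √n - z_α
z_β = 0.79 · √70 - 1.645
z_β = 0.79 · 8.367 - 1.645
z_β = 4.965

Power = Φ(z_β) = Φ(4.965) ≈ 1.000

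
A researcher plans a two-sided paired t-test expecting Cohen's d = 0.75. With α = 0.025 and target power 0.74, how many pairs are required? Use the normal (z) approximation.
n = 15 pairs

Sample size formula (paired t-test, normal approximation):
n = ((z_{α/2} + z_β) / d)²

z_{α/2} = 2.241 (for α = 0.025, two-sided)
z_β = 0.643 (for power = 0.74)
d = 0.75

n = ((2.241 + 0.643) / 0.75)²
n = (3.845)²
n ≈ 14.78
Round up to the next whole number: n = 15 pairs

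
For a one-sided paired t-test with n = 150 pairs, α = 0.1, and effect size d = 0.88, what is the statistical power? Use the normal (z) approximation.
Power ≈ 1.00

Power calculation (paired t-test, normal approximation):
z_β = d · √n - z_α
z_β = 0.88 · √150 - 1.282
z_β = 0.88 · 12.247 - 1.282
z_β = 9.496

Power = Φ(z_β) = Φ(9.496) ≈ 1.000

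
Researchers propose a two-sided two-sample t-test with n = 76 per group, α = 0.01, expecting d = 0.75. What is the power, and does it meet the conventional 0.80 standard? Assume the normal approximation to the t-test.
Power ≈ 0.98; the study is adequately powered (power ≥ 0.80)

Power calculation (two-sample t-test, normal approximation):
z_β = d · √(n/2) - z_{α/2}
z_β = 0.75 · √(76/2) - 2.576
z_β = 0.75 · 6.164 - 2.576
z_β = 2.047

Power = Φ(z_β) = Φ(2.047) ≈ 0.980

Effect size d = 0.75 is medium by Cohen's convention (0.2/0.5/0.8).

Threshold: power ≥ 0.80 is conventionally adequate.
Power ≈ 0.98 → the study is adequately powered (power ≥ 0.80).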